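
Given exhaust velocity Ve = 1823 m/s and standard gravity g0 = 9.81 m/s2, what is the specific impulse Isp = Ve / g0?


Isp = Ve / g0 = 1823 / 9.81 = 185.8 s

185.8 s


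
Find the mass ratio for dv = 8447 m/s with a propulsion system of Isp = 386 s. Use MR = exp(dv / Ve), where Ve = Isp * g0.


Ve = 386 * 9.81 = 3786.66 m/s
MR = exp(8447 / 3786.66) = 9.307

9.307


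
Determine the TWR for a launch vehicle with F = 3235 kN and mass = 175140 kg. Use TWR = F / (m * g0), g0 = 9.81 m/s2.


TWR = 3235000 / (175140 * 9.81) = 1.88

1.88


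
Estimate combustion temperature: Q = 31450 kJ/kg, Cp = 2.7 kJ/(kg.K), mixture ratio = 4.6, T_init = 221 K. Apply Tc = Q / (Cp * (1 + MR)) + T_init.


Tc = 31450 / (2.7 * (1 + 4.6)) + 221 = 2301 K

2301 K


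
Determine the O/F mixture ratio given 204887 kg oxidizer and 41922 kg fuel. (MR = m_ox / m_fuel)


MR = 204887 / 41922 = 4.89

4.89


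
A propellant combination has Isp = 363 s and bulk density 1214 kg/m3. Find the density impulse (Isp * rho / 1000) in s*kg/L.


rho*Isp = 363 * 1214 / 1000 = 441 s*kg/L

441 s*kg/L


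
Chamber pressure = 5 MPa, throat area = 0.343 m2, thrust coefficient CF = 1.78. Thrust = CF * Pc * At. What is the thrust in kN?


F = 1.78 * 5e6 * 0.343 = 3.0527e+06 N = 3052.7 kN

3052.7 kN


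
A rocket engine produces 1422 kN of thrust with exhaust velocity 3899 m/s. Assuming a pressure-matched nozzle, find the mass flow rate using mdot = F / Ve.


mdot = F / Ve = 1422000 / 3899 = 364.7 kg/s

364.7 kg/s


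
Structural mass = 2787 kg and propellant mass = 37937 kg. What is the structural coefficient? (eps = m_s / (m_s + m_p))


eps = 2787 / (2787 + 37937) = 0.0684

0.0684


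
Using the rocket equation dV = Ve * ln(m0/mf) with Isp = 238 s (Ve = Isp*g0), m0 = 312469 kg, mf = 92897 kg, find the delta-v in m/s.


Ve = 238 * 9.81 = 2334.78 m/s
dV = 2334.78 * ln(312469/92897) = 2832 m/s

2832 m/s


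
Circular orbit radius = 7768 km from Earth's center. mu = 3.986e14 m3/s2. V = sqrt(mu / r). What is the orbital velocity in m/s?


V = sqrt(3.986e14 / 7768000) = 7163 m/s

7163 m/s


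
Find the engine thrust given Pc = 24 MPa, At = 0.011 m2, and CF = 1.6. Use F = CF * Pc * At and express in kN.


F = 1.6 * 24e6 * 0.011 = 422400.0 N = 422.4 kN

422.4 kN


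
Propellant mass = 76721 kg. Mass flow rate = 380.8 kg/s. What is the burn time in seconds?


tb = 76721 / 380.8 = 201.5 s

201.5 s


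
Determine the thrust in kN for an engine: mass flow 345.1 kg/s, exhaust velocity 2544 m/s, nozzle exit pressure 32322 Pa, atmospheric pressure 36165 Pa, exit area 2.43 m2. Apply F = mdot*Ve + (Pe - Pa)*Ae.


F = 345.1 * 2544 + (32322 - 36165) * 2.43 = 868596.0 N = 868.6 kN

868.6 kN


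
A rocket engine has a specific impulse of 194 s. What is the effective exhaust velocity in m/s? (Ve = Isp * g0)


Ve = Isp * g0 = 194 * 9.81 = 1903.1 m/s

1903.1 m/s


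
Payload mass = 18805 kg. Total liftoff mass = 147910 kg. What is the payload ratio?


PR = 18805 / 147910 = 0.1271

0.1271


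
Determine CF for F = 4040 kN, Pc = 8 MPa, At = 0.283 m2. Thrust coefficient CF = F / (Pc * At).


CF = 4040000 / (8e6 * 0.283) = 1.78

1.78


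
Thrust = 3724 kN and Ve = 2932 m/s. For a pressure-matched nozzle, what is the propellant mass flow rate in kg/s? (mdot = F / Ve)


mdot = F / Ve = 3724000 / 2932 = 1270.1 kg/s

1270.1 kg/s


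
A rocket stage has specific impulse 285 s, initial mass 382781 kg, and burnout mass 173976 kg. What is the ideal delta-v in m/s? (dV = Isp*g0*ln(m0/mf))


Ve = 285 * 9.81 = 2795.85 m/s
dV = 2795.85 * ln(382781/173976) = 2205 m/s

2205 m/s


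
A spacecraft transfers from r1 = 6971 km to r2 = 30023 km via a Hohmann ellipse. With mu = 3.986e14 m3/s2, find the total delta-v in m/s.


V1 = sqrt(mu/r1) = 7561.73 m/s
dV1 = V1*(sqrt(2*r2/(r1+r2)) - 1) = 2072.07 m/s
V2 = sqrt(mu/r2) = 3643.69 m/s
dV2 = V2*(1 - sqrt(2*r1/(r1+r2))) = 1406.83 m/s
Total dV = 3479 m/s

3479 m/s


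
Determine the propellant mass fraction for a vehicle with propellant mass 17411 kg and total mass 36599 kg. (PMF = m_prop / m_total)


PMF = 17411 / 36599 = 0.476

0.476


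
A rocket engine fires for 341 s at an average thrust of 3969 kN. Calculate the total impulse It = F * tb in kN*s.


It = 3969 * 341 = 1353429 kN*s

1353429 kN*s


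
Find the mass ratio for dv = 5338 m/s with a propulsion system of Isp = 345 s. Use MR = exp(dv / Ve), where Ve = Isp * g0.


Ve = 345 * 9.81 = 3384.45 m/s
MR = exp(5338 / 3384.45) = 4.841

4.841


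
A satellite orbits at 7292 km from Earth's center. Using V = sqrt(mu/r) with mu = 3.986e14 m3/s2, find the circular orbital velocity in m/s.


V = sqrt(3.986e14 / 7292000) = 7393 m/s

7393 m/s


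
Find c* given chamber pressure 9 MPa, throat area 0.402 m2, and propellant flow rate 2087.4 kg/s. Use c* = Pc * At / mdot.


c* = 9e6 * 0.402 / 2087.4 = 1733 m/s

1733 m/s


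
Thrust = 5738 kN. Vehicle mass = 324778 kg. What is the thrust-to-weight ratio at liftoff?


TWR = 5738000 / (324778 * 9.81) = 1.8

1.8


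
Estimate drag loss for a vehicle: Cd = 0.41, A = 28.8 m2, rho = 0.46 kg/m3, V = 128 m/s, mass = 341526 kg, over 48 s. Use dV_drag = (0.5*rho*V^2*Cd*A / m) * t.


D = 0.5 * 0.46 * 128^2 * 0.41 * 28.8 = 44496.32 N
a = 44496.32 / 341526 = 0.1303 m/s2
dV = 0.1303 * 48 = 6.3 m/s

6.3 m/s


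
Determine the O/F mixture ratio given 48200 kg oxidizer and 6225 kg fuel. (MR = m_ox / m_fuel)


MR = 48200 / 6225 = 7.74

7.74


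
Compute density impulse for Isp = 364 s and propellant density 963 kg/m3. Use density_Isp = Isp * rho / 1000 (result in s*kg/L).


rho*Isp = 364 * 963 / 1000 = 351 s*kg/L

351 s*kg/L


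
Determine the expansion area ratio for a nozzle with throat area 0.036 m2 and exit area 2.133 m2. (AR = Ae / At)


AR = 2.133 / 0.036 = 59.3

59.3


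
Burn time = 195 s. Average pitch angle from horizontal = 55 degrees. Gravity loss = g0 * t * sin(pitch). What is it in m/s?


GL = 9.81 * 195 * sin(55 deg) = 1567 m/s

1567 m/s


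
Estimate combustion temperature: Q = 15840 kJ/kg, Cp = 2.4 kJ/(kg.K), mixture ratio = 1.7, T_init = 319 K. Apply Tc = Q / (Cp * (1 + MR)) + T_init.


Tc = 15840 / (2.4 * (1 + 1.7)) + 319 = 2763 K

2763 K


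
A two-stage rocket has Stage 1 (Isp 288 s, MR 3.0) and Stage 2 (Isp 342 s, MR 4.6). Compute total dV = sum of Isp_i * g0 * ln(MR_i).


dV1 = 288 * 9.81 * ln(3.0) = 3103.9 m/s
dV2 = 342 * 9.81 * ln(4.6) = 5119.9 m/s
Total dV = 3103.9 + 5119.9 = 8223.8 m/s ~ 8224 m/s

8224 m/s


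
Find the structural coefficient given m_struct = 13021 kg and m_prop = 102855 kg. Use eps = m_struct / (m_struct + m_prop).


eps = 13021 / (13021 + 102855) = 0.1124

0.1124


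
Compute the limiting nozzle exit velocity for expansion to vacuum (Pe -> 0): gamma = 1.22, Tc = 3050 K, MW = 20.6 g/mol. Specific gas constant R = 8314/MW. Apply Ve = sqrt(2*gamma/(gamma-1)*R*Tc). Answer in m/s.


R = 8314 / 20.6 = 403.59 J/(kg.K)
Ve = sqrt(2 * 1.22 / (1.22 - 1) * 403.59 * 3050) = 3695 m/s

3695 m/s


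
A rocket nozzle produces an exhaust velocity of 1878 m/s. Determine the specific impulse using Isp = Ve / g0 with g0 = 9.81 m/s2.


Isp = Ve / g0 = 1878 / 9.81 = 191.4 s

191.4 s


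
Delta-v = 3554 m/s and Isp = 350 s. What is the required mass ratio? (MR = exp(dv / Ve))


Ve = 350 * 9.81 = 3433.5 m/s
MR = exp(3554 / 3433.5) = 2.815

2.815


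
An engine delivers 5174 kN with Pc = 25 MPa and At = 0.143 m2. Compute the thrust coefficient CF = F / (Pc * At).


CF = 5174000 / (25e6 * 0.143) = 1.45

1.45


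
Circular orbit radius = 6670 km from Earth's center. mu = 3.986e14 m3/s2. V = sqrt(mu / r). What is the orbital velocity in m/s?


V = sqrt(3.986e14 / 6670000) = 7730 m/s

7730 m/s


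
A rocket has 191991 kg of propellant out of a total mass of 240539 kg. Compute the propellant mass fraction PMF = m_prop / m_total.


PMF = 191991 / 240539 = 0.798

0.798


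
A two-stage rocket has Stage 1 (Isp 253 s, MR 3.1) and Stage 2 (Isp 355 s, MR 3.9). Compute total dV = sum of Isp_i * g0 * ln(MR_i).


dV1 = 253 * 9.81 * ln(3.1) = 2808.1 m/s
dV2 = 355 * 9.81 * ln(3.9) = 4739.7 m/s
Total dV = 2808.1 + 4739.7 = 7547.8 m/s ~ 7548 m/s

7548 m/s


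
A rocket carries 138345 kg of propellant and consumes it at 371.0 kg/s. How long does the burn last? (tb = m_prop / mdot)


tb = 138345 / 371.0 = 372.9 s

372.9 s


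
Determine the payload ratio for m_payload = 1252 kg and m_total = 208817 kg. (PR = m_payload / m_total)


PR = 1252 / 208817 = 0.006

0.006


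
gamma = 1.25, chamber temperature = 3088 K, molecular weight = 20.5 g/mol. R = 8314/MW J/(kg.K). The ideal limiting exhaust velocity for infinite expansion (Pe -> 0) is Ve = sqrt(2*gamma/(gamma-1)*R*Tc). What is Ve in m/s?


R = 8314 / 20.5 = 405.56 J/(kg.K)
Ve = sqrt(2 * 1.25 / (1.25 - 1) * 405.56 * 3088) = 3539 m/s

3539 m/s


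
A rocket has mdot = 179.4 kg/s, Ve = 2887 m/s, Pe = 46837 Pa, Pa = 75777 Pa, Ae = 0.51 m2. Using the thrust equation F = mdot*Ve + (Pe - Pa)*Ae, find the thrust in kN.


F = 179.4 * 2887 + (46837 - 75777) * 0.51 = 503168.0 N = 503.2 kN

503.2 kN


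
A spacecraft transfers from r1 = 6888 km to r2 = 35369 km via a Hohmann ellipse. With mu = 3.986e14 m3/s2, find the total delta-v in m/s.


V1 = sqrt(mu/r1) = 7607.15 m/s
dV1 = V1*(sqrt(2*r2/(r1+r2)) - 1) = 2235.21 m/s
V2 = sqrt(mu/r2) = 3357.05 m/s
dV2 = V2*(1 - sqrt(2*r1/(r1+r2))) = 1440.28 m/s
Total dV = 3675 m/s

3675 m/s


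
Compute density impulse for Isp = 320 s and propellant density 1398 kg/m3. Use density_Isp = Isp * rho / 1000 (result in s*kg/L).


rho*Isp = 320 * 1398 / 1000 = 447 s*kg/L

447 s*kg/L


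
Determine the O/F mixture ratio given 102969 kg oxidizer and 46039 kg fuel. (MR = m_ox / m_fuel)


MR = 102969 / 46039 = 2.24

2.24


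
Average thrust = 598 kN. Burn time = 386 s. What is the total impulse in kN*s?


It = 598 * 386 = 230828 kN*s

230828 kN*s


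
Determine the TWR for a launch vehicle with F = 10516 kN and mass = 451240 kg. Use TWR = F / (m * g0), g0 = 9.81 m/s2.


TWR = 10516000 / (451240 * 9.81) = 2.38

2.38


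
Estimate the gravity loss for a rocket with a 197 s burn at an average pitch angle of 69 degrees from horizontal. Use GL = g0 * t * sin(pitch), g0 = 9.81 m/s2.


GL = 9.81 * 197 * sin(69 deg) = 1804 m/s

1804 m/s


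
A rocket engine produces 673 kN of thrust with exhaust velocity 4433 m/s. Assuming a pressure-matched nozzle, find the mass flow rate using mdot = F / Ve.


mdot = F / Ve = 673000 / 4433 = 151.8 kg/s

151.8 kg/s


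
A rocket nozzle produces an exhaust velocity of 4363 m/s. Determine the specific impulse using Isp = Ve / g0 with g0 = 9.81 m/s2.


Isp = Ve / g0 = 4363 / 9.81 = 444.8 s

444.8 s


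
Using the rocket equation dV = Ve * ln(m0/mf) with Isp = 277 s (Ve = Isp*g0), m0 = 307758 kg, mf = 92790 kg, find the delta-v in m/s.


Ve = 277 * 9.81 = 2717.37 m/s
dV = 2717.37 * ln(307758/92790) = 3258 m/s

3258 m/s


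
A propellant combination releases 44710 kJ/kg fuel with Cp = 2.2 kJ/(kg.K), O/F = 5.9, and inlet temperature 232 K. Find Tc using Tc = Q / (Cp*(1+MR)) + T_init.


Tc = 44710 / (2.2 * (1 + 5.9)) + 232 = 3177 K

3177 K


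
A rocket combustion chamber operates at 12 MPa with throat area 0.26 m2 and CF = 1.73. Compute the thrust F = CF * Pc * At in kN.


F = 1.73 * 12e6 * 0.26 = 5.3976e+06 N = 5397.6 kN

5397.6 kN


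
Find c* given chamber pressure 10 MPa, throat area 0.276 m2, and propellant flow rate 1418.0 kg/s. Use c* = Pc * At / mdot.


c* = 10e6 * 0.276 / 1418.0 = 1946 m/s

1946 m/s


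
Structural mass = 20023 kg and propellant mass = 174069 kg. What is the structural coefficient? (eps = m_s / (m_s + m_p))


eps = 20023 / (20023 + 174069) = 0.1032

0.1032


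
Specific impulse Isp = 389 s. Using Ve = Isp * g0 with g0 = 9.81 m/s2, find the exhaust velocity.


Ve = Isp * g0 = 389 * 9.81 = 3816.1 m/s

3816.1 m/s


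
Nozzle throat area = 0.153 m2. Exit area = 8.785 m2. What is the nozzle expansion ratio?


AR = 8.785 / 0.153 = 57.4

57.4


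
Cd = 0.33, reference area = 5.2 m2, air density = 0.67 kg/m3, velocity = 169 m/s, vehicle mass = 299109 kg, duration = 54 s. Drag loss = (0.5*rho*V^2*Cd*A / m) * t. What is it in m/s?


D = 0.5 * 0.67 * 169^2 * 0.33 * 5.2 = 16418.58 N
a = 16418.58 / 299109 = 0.0549 m/s2
dV = 0.0549 * 54 = 3.0 m/s

3.0 m/s


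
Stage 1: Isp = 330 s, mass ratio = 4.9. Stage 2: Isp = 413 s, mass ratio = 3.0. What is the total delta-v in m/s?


dV1 = 330 * 9.81 * ln(4.9) = 5144.8 m/s
dV2 = 413 * 9.81 * ln(3.0) = 4451.1 m/s
Total dV = 5144.8 + 4451.1 = 9595.9 m/s ~ 9596 m/s

9596 m/s


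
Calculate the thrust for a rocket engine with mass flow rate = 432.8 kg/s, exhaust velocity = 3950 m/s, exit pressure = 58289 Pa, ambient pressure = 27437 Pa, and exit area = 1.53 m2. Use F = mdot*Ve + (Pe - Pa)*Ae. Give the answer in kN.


F = 432.8 * 3950 + (58289 - 27437) * 1.53 = 1.7568e+06 N = 1756.8 kN

1756.8 kN


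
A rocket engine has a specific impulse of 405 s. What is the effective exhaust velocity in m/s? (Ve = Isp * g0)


Ve = Isp * g0 = 405 * 9.81 = 3973.1 m/s

3973.1 m/s


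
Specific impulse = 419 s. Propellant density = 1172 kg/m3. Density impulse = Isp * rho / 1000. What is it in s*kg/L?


rho*Isp = 419 * 1172 / 1000 = 491 s*kg/L

491 s*kg/L


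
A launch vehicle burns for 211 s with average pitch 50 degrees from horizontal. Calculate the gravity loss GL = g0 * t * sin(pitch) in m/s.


GL = 9.81 * 211 * sin(50 deg) = 1586 m/s

1586 m/s


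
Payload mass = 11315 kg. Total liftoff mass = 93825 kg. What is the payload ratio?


PR = 11315 / 93825 = 0.1206

0.1206


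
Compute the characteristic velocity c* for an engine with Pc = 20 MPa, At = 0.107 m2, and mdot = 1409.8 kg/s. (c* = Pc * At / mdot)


c* = 20e6 * 0.107 / 1409.8 = 1518 m/s

1518 m/s


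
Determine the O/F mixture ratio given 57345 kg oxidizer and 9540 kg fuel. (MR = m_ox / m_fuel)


MR = 57345 / 9540 = 6.01

6.01


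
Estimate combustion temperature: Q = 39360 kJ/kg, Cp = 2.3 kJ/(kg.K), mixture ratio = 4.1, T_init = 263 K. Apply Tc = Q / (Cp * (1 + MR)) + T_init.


Tc = 39360 / (2.3 * (1 + 4.1)) + 263 = 3618 K

3618 K


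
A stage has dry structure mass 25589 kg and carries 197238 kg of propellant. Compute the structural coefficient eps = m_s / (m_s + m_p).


eps = 25589 / (25589 + 197238) = 0.1148

0.1148


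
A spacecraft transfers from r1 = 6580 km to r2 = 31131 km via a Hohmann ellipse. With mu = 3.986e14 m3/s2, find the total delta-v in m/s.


V1 = sqrt(mu/r1) = 7783.16 m/s
dV1 = V1*(sqrt(2*r2/(r1+r2)) - 1) = 2217.61 m/s
V2 = sqrt(mu/r2) = 3578.26 m/s
dV2 = V2*(1 - sqrt(2*r1/(r1+r2))) = 1464.45 m/s
Total dV = 3682 m/s

3682 m/s


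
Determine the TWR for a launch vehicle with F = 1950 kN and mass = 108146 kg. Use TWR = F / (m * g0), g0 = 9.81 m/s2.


TWR = 1950000 / (108146 * 9.81) = 1.84

1.84


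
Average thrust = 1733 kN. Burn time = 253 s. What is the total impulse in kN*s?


It = 1733 * 253 = 438449 kN*s

438449 kN*s


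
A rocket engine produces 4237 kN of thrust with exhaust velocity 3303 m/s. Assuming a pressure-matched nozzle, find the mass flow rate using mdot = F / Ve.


mdot = F / Ve = 4237000 / 3303 = 1282.8 kg/s

1282.8 kg/s


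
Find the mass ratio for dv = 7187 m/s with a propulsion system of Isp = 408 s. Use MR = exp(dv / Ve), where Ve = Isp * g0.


Ve = 408 * 9.81 = 4002.48 m/s
MR = exp(7187 / 4002.48) = 6.023

6.023


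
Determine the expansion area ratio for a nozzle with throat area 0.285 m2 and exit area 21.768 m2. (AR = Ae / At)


AR = 21.768 / 0.285 = 76.4

76.4


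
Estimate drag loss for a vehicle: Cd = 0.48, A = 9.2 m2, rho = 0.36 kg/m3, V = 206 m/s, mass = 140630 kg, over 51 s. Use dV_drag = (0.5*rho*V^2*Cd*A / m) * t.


D = 0.5 * 0.36 * 206^2 * 0.48 * 9.2 = 33731.53 N
a = 33731.53 / 140630 = 0.2399 m/s2
dV = 0.2399 * 51 = 12.2 m/s

12.2 m/s


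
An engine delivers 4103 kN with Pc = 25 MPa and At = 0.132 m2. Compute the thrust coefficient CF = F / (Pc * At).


CF = 4103000 / (25e6 * 0.132) = 1.24

1.24


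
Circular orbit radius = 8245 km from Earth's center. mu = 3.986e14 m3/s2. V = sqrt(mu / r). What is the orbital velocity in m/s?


V = sqrt(3.986e14 / 8245000) = 6953 m/s

6953 m/s


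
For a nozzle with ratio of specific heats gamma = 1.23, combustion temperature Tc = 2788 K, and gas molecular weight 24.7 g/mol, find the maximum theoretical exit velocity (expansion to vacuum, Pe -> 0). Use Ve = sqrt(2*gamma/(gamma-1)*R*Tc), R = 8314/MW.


R = 8314 / 24.7 = 336.6 J/(kg.K)
Ve = sqrt(2 * 1.23 / (1.23 - 1) * 336.6 * 2788) = 3168 m/s

3168 m/s


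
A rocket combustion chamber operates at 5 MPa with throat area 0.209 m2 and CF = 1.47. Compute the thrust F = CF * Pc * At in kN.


F = 1.47 * 5e6 * 0.209 = 1.5362e+06 N = 1536.2 kN

1536.2 kN


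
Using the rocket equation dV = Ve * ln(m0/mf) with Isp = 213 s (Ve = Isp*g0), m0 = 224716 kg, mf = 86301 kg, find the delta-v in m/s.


Ve = 213 * 9.81 = 2089.53 m/s
dV = 2089.53 * ln(224716/86301) = 2000 m/s

2000 m/s


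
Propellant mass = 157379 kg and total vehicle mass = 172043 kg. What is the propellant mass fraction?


PMF = 157379 / 172043 = 0.915

0.915


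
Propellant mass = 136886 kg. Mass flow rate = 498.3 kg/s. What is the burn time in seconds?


tb = 136886 / 498.3 = 274.7 s

274.7 s


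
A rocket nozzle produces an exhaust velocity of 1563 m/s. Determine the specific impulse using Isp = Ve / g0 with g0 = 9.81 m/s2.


Isp = Ve / g0 = 1563 / 9.81 = 159.3 s

159.3 s


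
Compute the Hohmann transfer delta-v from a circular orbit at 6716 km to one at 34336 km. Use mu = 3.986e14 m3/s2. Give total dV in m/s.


V1 = sqrt(mu/r1) = 7703.95 m/s
dV1 = V1*(sqrt(2*r2/(r1+r2)) - 1) = 2260.1 m/s
V2 = sqrt(mu/r2) = 3407.17 m/s
dV2 = V2*(1 - sqrt(2*r1/(r1+r2))) = 1458.24 m/s
Total dV = 3718 m/s

3718 m/s


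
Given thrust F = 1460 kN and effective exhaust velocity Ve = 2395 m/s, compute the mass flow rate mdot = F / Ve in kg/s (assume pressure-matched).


mdot = F / Ve = 1460000 / 2395 = 609.6 kg/s

609.6 kg/s


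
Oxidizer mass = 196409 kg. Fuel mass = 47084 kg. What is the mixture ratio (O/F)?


MR = 196409 / 47084 = 4.17

4.17


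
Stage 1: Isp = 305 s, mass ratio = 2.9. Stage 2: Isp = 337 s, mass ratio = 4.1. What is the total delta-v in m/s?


dV1 = 305 * 9.81 * ln(2.9) = 3185.7 m/s
dV2 = 337 * 9.81 * ln(4.1) = 4664.7 m/s
Total dV = 3185.7 + 4664.7 = 7850.4 m/s ~ 7850 m/s

7850 m/s


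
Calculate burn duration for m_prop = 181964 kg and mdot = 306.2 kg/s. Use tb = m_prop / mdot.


tb = 181964 / 306.2 = 594.3 s

594.3 s


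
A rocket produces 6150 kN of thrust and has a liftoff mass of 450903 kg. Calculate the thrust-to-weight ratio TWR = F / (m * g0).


TWR = 6150000 / (450903 * 9.81) = 1.39

1.39


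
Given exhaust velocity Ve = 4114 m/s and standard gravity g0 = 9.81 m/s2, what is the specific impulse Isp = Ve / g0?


Isp = Ve / g0 = 4114 / 9.81 = 419.4 s

419.4 s


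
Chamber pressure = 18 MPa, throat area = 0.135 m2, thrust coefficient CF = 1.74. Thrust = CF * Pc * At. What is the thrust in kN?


F = 1.74 * 18e6 * 0.135 = 4.2282e+06 N = 4228.2 kN

4228.2 kN


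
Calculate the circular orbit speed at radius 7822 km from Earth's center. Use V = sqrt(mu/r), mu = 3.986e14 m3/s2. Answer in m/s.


V = sqrt(3.986e14 / 7822000) = 7139 m/s

7139 m/s


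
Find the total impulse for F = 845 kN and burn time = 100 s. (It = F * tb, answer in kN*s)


It = 845 * 100 = 84500 kN*s

84500 kN*s


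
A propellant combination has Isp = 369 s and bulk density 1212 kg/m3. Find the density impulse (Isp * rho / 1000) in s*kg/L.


rho*Isp = 369 * 1212 / 1000 = 447 s*kg/L

447 s*kg/L


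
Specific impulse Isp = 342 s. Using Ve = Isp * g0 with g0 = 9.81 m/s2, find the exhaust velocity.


Ve = Isp * g0 = 342 * 9.81 = 3355.0 m/s

3355.0 m/s


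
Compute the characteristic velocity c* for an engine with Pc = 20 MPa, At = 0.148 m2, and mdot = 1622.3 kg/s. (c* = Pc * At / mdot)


c* = 20e6 * 0.148 / 1622.3 = 1825 m/s

1825 m/s


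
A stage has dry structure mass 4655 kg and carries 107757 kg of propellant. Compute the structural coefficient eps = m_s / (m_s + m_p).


eps = 4655 / (4655 + 107757) = 0.0414

0.0414


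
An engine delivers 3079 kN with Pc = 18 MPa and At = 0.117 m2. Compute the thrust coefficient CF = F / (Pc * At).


CF = 3079000 / (18e6 * 0.117) = 1.46

1.46


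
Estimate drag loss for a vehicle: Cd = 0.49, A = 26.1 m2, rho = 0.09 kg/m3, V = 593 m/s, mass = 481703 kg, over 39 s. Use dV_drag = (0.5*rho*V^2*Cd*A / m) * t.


D = 0.5 * 0.09 * 593^2 * 0.49 * 26.1 = 202375.76 N
a = 202375.76 / 481703 = 0.4201 m/s2
dV = 0.4201 * 39 = 16.4 m/s

16.4 m/s


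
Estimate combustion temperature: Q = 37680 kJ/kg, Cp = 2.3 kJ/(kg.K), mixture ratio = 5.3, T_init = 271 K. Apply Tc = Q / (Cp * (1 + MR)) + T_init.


Tc = 37680 / (2.3 * (1 + 5.3)) + 271 = 2871 K

2871 K


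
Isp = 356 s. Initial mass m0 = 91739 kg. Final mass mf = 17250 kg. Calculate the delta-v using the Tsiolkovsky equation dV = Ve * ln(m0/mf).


Ve = 356 * 9.81 = 3492.36 m/s
dV = 3492.36 * ln(91739/17250) = 5836 m/s

5836 m/s


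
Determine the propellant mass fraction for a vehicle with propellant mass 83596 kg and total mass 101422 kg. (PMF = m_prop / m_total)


PMF = 83596 / 101422 = 0.824

0.824


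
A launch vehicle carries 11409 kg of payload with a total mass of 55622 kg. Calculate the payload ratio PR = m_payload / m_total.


PR = 11409 / 55622 = 0.2051

0.2051


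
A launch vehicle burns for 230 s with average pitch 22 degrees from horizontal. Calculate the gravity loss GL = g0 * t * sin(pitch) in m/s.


GL = 9.81 * 230 * sin(22 deg) = 845 m/s

845 m/s


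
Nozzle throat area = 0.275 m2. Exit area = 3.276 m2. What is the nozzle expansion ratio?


AR = 3.276 / 0.275 = 11.9

11.9


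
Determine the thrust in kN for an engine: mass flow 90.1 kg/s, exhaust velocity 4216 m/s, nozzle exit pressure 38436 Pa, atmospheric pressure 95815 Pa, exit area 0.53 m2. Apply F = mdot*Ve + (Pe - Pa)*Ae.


F = 90.1 * 4216 + (38436 - 95815) * 0.53 = 349451.0 N = 349.5 kN

349.5 kN


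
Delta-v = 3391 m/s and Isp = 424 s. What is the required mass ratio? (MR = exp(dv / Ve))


Ve = 424 * 9.81 = 4159.44 m/s
MR = exp(3391 / 4159.44) = 2.26

2.26


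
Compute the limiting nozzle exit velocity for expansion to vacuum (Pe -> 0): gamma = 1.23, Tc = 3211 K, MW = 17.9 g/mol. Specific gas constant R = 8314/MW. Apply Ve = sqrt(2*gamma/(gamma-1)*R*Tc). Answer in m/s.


R = 8314 / 17.9 = 464.47 J/(kg.K)
Ve = sqrt(2 * 1.23 / (1.23 - 1) * 464.47 * 3211) = 3994 m/s

3994 m/s


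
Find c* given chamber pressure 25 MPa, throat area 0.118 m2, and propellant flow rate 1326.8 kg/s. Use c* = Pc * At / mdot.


c* = 25e6 * 0.118 / 1326.8 = 2223 m/s

2223 m/s


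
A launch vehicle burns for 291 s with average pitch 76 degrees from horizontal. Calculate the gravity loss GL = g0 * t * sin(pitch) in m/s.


GL = 9.81 * 291 * sin(76 deg) = 2770 m/s

2770 m/s


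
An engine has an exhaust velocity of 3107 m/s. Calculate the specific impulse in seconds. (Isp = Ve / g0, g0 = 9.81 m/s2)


Isp = Ve / g0 = 3107 / 9.81 = 316.7 s

316.7 s


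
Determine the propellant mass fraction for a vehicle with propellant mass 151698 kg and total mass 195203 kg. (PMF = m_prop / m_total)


PMF = 151698 / 195203 = 0.777

0.777


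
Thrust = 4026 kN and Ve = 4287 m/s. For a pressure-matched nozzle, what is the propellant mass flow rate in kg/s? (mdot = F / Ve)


mdot = F / Ve = 4026000 / 4287 = 939.1 kg/s

939.1 kg/s


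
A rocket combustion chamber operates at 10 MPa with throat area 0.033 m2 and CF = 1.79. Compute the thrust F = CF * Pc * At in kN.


F = 1.79 * 10e6 * 0.033 = 590700.0 N = 590.7 kN

590.7 kN


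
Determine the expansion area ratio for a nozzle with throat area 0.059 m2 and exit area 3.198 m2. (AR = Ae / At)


AR = 3.198 / 0.059 = 54.2

54.2


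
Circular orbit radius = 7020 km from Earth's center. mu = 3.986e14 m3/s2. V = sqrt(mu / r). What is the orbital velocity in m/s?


V = sqrt(3.986e14 / 7020000) = 7535 m/s

7535 m/s


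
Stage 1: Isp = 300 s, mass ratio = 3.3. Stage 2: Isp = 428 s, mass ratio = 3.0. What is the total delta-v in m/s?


dV1 = 300 * 9.81 * ln(3.3) = 3513.7 m/s
dV2 = 428 * 9.81 * ln(3.0) = 4612.7 m/s
Total dV = 3513.7 + 4612.7 = 8126.4 m/s ~ 8126 m/s

8126 m/s


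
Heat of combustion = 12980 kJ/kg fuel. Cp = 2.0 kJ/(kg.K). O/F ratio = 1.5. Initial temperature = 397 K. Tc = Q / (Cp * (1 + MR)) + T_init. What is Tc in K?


Tc = 12980 / (2.0 * (1 + 1.5)) + 397 = 2993 K

2993 K


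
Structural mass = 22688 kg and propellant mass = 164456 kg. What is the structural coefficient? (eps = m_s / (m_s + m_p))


eps = 22688 / (22688 + 164456) = 0.1212

0.1212


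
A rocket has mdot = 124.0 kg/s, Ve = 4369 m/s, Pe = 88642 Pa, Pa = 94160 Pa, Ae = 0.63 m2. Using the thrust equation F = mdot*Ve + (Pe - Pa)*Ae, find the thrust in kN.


F = 124.0 * 4369 + (88642 - 94160) * 0.63 = 538280.0 N = 538.3 kN

538.3 kN


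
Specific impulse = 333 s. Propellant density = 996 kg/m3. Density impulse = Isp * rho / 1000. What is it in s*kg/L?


rho*Isp = 333 * 996 / 1000 = 332 s*kg/L

332 s*kg/L


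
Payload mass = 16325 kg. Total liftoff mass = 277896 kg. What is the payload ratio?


PR = 16325 / 277896 = 0.0587

0.0587


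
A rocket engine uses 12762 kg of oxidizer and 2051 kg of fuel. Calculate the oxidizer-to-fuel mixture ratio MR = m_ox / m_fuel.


MR = 12762 / 2051 = 6.22

6.22


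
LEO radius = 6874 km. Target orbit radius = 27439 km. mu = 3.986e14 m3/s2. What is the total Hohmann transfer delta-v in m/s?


V1 = sqrt(mu/r1) = 7614.89 m/s
dV1 = V1*(sqrt(2*r2/(r1+r2)) - 1) = 2015.27 m/s
V2 = sqrt(mu/r2) = 3811.4 m/s
dV2 = V2*(1 - sqrt(2*r1/(r1+r2))) = 1398.86 m/s
Total dV = 3414 m/s

3414 m/s


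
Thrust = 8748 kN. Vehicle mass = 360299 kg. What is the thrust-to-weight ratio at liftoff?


TWR = 8748000 / (360299 * 9.81) = 2.48

2.48


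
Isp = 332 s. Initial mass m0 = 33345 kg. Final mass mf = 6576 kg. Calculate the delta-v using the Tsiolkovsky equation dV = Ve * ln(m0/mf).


Ve = 332 * 9.81 = 3256.92 m/s
dV = 3256.92 * ln(33345/6576) = 5288 m/s

5288 m/s


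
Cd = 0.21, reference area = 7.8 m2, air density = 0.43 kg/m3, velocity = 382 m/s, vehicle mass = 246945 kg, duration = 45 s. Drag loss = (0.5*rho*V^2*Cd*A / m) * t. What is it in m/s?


D = 0.5 * 0.43 * 382^2 * 0.21 * 7.8 = 51390.06 N
a = 51390.06 / 246945 = 0.2081 m/s2
dV = 0.2081 * 45 = 9.4 m/s

9.4 m/s


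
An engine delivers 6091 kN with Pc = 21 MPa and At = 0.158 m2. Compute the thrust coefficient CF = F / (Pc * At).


CF = 6091000 / (21e6 * 0.158) = 1.84

1.84


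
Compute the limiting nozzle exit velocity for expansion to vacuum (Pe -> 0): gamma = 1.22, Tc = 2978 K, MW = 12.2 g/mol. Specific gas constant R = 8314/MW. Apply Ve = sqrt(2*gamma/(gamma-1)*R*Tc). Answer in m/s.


R = 8314 / 12.2 = 681.48 J/(kg.K)
Ve = sqrt(2 * 1.22 / (1.22 - 1) * 681.48 * 2978) = 4744 m/s

4744 m/s


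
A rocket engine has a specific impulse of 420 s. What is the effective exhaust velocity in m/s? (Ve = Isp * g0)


Ve = Isp * g0 = 420 * 9.81 = 4120.2 m/s

4120.2 m/s


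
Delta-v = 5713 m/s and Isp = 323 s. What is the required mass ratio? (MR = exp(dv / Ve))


Ve = 323 * 9.81 = 3168.63 m/s
MR = exp(5713 / 3168.63) = 6.068

6.068


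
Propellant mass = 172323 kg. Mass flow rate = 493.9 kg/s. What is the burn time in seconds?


tb = 172323 / 493.9 = 348.9 s

348.9 s


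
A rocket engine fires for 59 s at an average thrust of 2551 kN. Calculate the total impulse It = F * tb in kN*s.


It = 2551 * 59 = 150509 kN*s

150509 kN*s


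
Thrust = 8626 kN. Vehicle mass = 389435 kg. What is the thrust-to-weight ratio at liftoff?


TWR = 8626000 / (389435 * 9.81) = 2.26

2.26


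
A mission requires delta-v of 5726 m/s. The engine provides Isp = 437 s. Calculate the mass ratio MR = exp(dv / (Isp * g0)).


Ve = 437 * 9.81 = 4286.97 m/s
MR = exp(5726 / 4286.97) = 3.803

3.803


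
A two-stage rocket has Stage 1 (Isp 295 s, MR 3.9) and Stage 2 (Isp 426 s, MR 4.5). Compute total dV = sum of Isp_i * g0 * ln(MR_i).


dV1 = 295 * 9.81 * ln(3.9) = 3938.6 m/s
dV2 = 426 * 9.81 * ln(4.5) = 6285.6 m/s
Total dV = 3938.6 + 6285.6 = 10224.2 m/s ~ 10224 m/s

10224 m/s


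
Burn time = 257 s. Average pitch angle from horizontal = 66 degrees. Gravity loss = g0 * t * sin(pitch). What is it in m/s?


GL = 9.81 * 257 * sin(66 deg) = 2303 m/s

2303 m/s


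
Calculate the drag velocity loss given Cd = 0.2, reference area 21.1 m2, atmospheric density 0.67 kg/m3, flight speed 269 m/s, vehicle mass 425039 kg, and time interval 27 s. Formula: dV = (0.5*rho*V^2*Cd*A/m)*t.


D = 0.5 * 0.67 * 269^2 * 0.2 * 21.1 = 102296.75 N
a = 102296.75 / 425039 = 0.2407 m/s2
dV = 0.2407 * 27 = 6.5 m/s

6.5 m/s


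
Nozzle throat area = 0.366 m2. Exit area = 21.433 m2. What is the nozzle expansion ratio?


AR = 21.433 / 0.366 = 58.6

58.6


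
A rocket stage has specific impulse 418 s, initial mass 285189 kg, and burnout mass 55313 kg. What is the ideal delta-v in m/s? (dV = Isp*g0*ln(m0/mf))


Ve = 418 * 9.81 = 4100.58 m/s
dV = 4100.58 * ln(285189/55313) = 6726 m/s

6726 m/s


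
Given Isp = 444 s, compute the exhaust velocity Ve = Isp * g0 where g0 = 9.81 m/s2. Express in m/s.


Ve = Isp * g0 = 444 * 9.81 = 4355.6 m/s

4355.6 m/s


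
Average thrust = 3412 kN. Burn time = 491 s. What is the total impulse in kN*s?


It = 3412 * 491 = 1675292 kN*s

1675292 kN*s


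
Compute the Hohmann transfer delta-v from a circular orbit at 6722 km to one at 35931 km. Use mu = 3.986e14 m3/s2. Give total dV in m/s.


V1 = sqrt(mu/r1) = 7700.51 m/s
dV1 = V1*(sqrt(2*r2/(r1+r2)) - 1) = 2294.76 m/s
V2 = sqrt(mu/r2) = 3330.69 m/s
dV2 = V2*(1 - sqrt(2*r1/(r1+r2))) = 1460.77 m/s
Total dV = 3756 m/s

3756 m/s


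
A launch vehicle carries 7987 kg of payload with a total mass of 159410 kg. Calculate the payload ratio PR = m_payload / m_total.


PR = 7987 / 159410 = 0.0501

0.0501


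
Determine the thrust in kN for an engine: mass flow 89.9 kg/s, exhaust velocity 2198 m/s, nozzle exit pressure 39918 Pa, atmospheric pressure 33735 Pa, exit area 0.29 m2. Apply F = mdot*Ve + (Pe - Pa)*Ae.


F = 89.9 * 2198 + (39918 - 33735) * 0.29 = 199393.0 N = 199.4 kN

199.4 kN


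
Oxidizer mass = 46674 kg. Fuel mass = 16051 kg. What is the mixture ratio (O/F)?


MR = 46674 / 16051 = 2.91

2.91


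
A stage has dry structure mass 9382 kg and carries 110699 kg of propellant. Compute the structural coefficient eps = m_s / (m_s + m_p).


eps = 9382 / (9382 + 110699) = 0.0781

0.0781


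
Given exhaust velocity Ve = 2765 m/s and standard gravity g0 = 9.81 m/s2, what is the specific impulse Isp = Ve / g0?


Isp = Ve / g0 = 2765 / 9.81 = 281.9 s

281.9 s


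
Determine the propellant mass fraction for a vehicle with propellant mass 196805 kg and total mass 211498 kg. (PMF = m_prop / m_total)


PMF = 196805 / 211498 = 0.931

0.931


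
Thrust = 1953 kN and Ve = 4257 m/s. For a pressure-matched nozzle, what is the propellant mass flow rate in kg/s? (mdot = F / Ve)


mdot = F / Ve = 1953000 / 4257 = 458.8 kg/s

458.8 kg/s


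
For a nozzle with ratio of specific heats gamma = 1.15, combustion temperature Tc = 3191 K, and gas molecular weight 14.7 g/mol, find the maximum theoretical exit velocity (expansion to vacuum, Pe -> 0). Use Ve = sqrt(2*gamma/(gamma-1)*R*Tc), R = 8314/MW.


R = 8314 / 14.7 = 565.58 J/(kg.K)
Ve = sqrt(2 * 1.15 / (1.15 - 1) * 565.58 * 3191) = 5261 m/s

5261 m/s


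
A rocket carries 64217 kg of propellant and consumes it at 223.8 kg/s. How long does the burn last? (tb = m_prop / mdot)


tb = 64217 / 223.8 = 286.9 s

286.9 s


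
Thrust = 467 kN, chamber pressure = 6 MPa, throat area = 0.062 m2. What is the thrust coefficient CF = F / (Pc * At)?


CF = 467000 / (6e6 * 0.062) = 1.26

1.26


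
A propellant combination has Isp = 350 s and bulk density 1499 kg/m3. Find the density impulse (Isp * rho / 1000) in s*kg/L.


rho*Isp = 350 * 1499 / 1000 = 525 s*kg/L

525 s*kg/L


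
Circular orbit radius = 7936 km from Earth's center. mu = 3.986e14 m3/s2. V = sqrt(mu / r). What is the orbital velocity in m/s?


V = sqrt(3.986e14 / 7936000) = 7087 m/s

7087 m/s


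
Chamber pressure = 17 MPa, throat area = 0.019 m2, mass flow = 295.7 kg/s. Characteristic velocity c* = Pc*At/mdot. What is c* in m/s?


c* = 17e6 * 0.019 / 295.7 = 1092 m/s

1092 m/s


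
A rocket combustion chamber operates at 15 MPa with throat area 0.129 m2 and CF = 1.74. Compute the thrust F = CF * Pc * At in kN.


F = 1.74 * 15e6 * 0.129 = 3.3669e+06 N = 3366.9 kN

3366.9 kN


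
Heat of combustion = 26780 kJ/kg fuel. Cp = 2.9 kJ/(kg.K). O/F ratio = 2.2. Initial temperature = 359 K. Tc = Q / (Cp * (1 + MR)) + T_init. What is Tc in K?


Tc = 26780 / (2.9 * (1 + 2.2)) + 359 = 3245 K

3245 K


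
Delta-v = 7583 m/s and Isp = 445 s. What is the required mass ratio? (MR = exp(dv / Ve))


Ve = 445 * 9.81 = 4365.45 m/s
MR = exp(7583 / 4365.45) = 5.681

5.681


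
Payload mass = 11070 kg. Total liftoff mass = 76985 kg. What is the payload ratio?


PR = 11070 / 76985 = 0.1438

0.1438


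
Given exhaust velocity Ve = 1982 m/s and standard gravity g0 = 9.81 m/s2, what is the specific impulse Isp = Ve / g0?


Isp = Ve / g0 = 1982 / 9.81 = 202.0 s

202.0 s


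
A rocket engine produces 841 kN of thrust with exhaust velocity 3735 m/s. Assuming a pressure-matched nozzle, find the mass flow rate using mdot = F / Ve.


mdot = F / Ve = 841000 / 3735 = 225.2 kg/s

225.2 kg/s


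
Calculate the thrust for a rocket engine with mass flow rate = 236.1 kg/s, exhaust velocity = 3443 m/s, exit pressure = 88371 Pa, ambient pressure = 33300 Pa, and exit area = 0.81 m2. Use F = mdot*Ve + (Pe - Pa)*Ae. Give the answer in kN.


F = 236.1 * 3443 + (88371 - 33300) * 0.81 = 857500.0 N = 857.5 kN

857.5 kN


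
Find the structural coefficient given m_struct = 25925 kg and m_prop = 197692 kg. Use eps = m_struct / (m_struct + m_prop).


eps = 25925 / (25925 + 197692) = 0.1159

0.1159


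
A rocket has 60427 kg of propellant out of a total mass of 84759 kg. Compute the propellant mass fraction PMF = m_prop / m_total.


PMF = 60427 / 84759 = 0.713

0.713


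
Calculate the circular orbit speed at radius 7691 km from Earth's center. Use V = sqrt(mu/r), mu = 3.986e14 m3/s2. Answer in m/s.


V = sqrt(3.986e14 / 7691000) = 7199 m/s

7199 m/s


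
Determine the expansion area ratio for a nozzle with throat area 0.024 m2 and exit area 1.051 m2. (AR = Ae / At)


AR = 1.051 / 0.024 = 43.8

43.8


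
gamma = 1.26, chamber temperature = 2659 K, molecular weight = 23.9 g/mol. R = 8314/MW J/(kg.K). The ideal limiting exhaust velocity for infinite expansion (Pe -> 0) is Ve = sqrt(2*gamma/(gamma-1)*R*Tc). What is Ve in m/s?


R = 8314 / 23.9 = 347.87 J/(kg.K)
Ve = sqrt(2 * 1.26 / (1.26 - 1) * 347.87 * 2659) = 2994 m/s

2994 m/s


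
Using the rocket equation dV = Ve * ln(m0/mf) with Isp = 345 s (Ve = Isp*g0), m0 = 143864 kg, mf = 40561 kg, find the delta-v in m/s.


Ve = 345 * 9.81 = 3384.45 m/s
dV = 3384.45 * ln(143864/40561) = 4285 m/s

4285 m/s


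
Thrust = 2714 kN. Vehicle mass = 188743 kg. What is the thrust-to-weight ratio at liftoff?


TWR = 2714000 / (188743 * 9.81) = 1.47

1.47


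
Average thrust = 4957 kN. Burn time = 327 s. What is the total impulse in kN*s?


It = 4957 * 327 = 1620939 kN*s

1620939 kN*s


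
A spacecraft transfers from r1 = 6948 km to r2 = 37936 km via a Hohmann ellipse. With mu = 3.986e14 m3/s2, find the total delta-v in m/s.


V1 = sqrt(mu/r1) = 7574.23 m/s
dV1 = V1*(sqrt(2*r2/(r1+r2)) - 1) = 2273.44 m/s
V2 = sqrt(mu/r2) = 3241.48 m/s
dV2 = V2*(1 - sqrt(2*r1/(r1+r2))) = 1437.87 m/s
Total dV = 3711 m/s

3711 m/s


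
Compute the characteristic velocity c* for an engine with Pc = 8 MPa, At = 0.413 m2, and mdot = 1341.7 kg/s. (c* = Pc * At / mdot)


c* = 8e6 * 0.413 / 1341.7 = 2463 m/s

2463 m/s


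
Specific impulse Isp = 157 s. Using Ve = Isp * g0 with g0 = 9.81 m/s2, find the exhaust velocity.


Ve = Isp * g0 = 157 * 9.81 = 1540.2 m/s

1540.2 m/s


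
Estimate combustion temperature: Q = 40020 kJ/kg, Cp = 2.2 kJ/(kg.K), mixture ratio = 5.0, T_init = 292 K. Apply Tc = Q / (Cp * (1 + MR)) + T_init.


Tc = 40020 / (2.2 * (1 + 5.0)) + 292 = 3324 K

3324 K


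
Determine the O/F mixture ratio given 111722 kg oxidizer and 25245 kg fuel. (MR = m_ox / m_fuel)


MR = 111722 / 25245 = 4.43

4.43


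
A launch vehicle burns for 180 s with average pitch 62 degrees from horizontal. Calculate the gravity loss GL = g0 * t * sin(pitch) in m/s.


GL = 9.81 * 180 * sin(62 deg) = 1559 m/s

1559 m/s


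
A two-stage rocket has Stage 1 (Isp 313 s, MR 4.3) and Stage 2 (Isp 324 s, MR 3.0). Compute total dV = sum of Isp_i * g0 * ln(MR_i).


dV1 = 313 * 9.81 * ln(4.3) = 4478.7 m/s
dV2 = 324 * 9.81 * ln(3.0) = 3491.9 m/s
Total dV = 4478.7 + 3491.9 = 7970.6 m/s ~ 7971 m/s

7971 m/s


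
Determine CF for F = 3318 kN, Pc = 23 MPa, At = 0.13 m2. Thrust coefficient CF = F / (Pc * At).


CF = 3318000 / (23e6 * 0.13) = 1.11

1.11


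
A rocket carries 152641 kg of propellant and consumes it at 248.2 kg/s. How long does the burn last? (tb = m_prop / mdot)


tb = 152641 / 248.2 = 615.0 s

615.0 s


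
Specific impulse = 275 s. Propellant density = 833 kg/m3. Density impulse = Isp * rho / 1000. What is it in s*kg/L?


rho*Isp = 275 * 833 / 1000 = 229 s*kg/L

229 s*kg/L


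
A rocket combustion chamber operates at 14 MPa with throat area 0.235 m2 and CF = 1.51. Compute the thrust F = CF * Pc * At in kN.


F = 1.51 * 14e6 * 0.235 = 4.9679e+06 N = 4967.9 kN

4967.9 kN


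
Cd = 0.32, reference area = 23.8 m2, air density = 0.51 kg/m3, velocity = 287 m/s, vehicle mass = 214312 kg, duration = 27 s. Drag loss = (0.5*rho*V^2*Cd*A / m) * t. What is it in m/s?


D = 0.5 * 0.51 * 287^2 * 0.32 * 23.8 = 159967.19 N
a = 159967.19 / 214312 = 0.7464 m/s2
dV = 0.7464 * 27 = 20.2 m/s

20.2 m/s


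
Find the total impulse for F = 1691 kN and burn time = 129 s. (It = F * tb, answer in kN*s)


It = 1691 * 129 = 218139 kN*s

218139 kN*s


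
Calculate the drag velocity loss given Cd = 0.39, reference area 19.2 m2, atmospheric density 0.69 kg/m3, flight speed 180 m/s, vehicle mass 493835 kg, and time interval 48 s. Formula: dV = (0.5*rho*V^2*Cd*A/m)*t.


D = 0.5 * 0.69 * 180^2 * 0.39 * 19.2 = 83700.86 N
a = 83700.86 / 493835 = 0.1695 m/s2
dV = 0.1695 * 48 = 8.1 m/s

8.1 m/s


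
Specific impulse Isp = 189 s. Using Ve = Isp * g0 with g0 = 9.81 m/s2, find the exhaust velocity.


Ve = Isp * g0 = 189 * 9.81 = 1854.1 m/s

1854.1 m/s


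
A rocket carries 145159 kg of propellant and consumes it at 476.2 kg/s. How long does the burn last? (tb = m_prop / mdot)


tb = 145159 / 476.2 = 304.8 s

304.8 s


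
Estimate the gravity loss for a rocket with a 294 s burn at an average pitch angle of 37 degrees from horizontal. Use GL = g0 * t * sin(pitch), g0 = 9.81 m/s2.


GL = 9.81 * 294 * sin(37 deg) = 1736 m/s

1736 m/s


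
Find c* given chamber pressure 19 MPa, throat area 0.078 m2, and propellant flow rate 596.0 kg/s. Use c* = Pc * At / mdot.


c* = 19e6 * 0.078 / 596.0 = 2487 m/s

2487 m/s
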